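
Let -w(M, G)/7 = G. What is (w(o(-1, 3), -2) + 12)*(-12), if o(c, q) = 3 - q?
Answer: -312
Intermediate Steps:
w(M, G) = -7*G
(w(o(-1, 3), -2) + 12)*(-12) = (-7*(-2) + 12)*(-12) = (14 + 12)*(-12) = 26*(-12) = -312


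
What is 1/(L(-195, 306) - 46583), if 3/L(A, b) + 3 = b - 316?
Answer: -13/605582 ≈ -2.1467e-5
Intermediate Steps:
L(A, b) = 3/(-319 + b) (L(A, b) = 3/(-3 + (b - 316)) = 3/(-3 + (-316 + b)) = 3/(-319 + b))
1/(L(-195, 306) - 46583) = 1/(3/(-319 + 306) - 46583) = 1/(3/(-13) - 46583) = 1/(3*(-1/13) - 46583) = 1/(-3/13 - 46583) = 1/(-605582/13) = -13/605582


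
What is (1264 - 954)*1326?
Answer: 411060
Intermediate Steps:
(1264 - 954)*1326 = 310*1326 = 411060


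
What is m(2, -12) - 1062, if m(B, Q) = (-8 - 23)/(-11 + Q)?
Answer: -24395/23 ≈ -1060.7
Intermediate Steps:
m(B, Q) = -31/(-11 + Q)
m(2, -12) - 1062 = -31/(-11 - 12) - 1062 = -31/(-23) - 1062 = -31*(-1/23) - 1062 = 31/23 - 1062 = -24395/23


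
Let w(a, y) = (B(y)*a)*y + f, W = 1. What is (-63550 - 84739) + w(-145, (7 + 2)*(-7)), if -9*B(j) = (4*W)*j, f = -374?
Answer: 107117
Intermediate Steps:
B(j) = -4*j/9 (B(j) = -4*1*j/9 = -4*j/9)
w(a, y) = -374 - 4*a*y²/9 (w(a, y) = ((-4*y/9)*a)*y - 374 = (-4*a*y/9)*y - 374 = -4*a*y²/9 - 374 = -374 - 4*a*y²/9)
(-63550 - 84739) + w(-145, (7 + 2)*(-7)) = (-63550 - 84739) + (-374 - 4/9*(-145)*((7 + 2)*(-7))²) = -148289 + (-374 - 4/9*(-145)*(9*(-7))²) = -148289 + (-374 - 4/9*(-145)*(-63)²) = -148289 + (-374 - 4/9*(-145)*3969) = -148289 + (-374 + 255780) = -148289 + 255406 = 107117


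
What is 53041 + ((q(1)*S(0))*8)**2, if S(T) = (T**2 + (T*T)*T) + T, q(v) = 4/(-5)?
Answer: 53041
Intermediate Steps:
q(v) = -4/5 (q(v) = 4*(-1/5) = -4/5)
S(T) = T + T**2 + T**3 (S(T) = (T**2 + T**2*T) + T = (T**2 + T**3) + T = T + T**2 + T**3)
53041 + ((q(1)*S(0))*8)**2 = 53041 + (-0*(1 + 0 + 0**2)*8)**2 = 53041 + (-0*(1 + 0 + 0)*8)**2 = 53041 + (-0*8)**2 = 53041 + (-4/5*0*8)**2 = 53041 + (0*8)**2 = 53041 + 0**2 = 53041 + 0 = 53041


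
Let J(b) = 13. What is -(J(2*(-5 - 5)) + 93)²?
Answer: -11236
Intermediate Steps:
-(J(2*(-5 - 5)) + 93)² = -(13 + 93)² = -1*106² = -1*11236 = -11236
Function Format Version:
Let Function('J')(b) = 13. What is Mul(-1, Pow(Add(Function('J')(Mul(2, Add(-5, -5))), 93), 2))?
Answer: -11236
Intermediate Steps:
Mul(-1, Pow(Add(Function('J')(Mul(2, Add(-5, -5))), 93), 2)) = Mul(-1, Pow(Add(13, 93), 2)) = Mul(-1, Pow(106, 2)) = Mul(-1, 11236) = -11236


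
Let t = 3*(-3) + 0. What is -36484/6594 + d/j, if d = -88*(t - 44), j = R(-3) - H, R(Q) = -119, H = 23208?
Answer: -62986906/10987017 ≈ -5.7328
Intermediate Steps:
j = -23327 (j = -119 - 1*23208 = -119 - 23208 = -23327)
t = -9 (t = -9 + 0 = -9)
d = 4664 (d = -88*(-9 - 44) = -88*(-53) = 4664)
-36484/6594 + d/j = -36484/6594 + 4664/(-23327) = -36484*1/6594 + 4664*(-1/23327) = -2606/471 - 4664/23327 = -62986906/10987017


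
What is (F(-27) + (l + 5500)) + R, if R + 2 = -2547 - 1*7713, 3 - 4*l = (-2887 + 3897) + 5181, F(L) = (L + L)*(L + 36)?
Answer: -6795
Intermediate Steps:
F(L) = 2*L*(36 + L) (F(L) = (2*L)*(36 + L) = 2*L*(36 + L))
l = -1547 (l = ¾ - ((-2887 + 3897) + 5181)/4 = ¾ - (1010 + 5181)/4 = ¾ - ¼*6191 = ¾ - 6191/4 = -1547)
R = -10262 (R = -2 + (-2547 - 1*7713) = -2 + (-2547 - 7713) = -2 - 10260 = -10262)
(F(-27) + (l + 5500)) + R = (2*(-27)*(36 - 27) + (-1547 + 5500)) - 10262 = (2*(-27)*9 + 3953) - 10262 = (-486 + 3953) - 10262 = 3467 - 10262 = -6795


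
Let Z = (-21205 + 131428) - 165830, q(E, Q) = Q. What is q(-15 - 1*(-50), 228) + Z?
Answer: -55379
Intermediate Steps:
Z = -55607 (Z = 110223 - 165830 = -55607)
q(-15 - 1*(-50), 228) + Z = 228 - 55607 = -55379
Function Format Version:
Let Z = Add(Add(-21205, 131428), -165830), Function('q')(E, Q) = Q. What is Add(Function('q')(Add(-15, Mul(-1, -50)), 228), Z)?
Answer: -55379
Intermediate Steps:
Z = -55607 (Z = Add(110223, -165830) = -55607)
Add(Function('q')(Add(-15, Mul(-1, -50)), 228), Z) = Add(228, -55607) = -55379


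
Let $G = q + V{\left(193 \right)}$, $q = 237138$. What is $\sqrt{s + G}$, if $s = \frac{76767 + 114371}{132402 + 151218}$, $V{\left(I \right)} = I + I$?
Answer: $\frac{\sqrt{4776639268216290}}{141810} \approx 487.37$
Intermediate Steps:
$V{\left(I \right)} = 2 I$
$G = 237524$ ($G = 237138 + 2 \cdot 193 = 237138 + 386 = 237524$)
$s = \frac{95569}{141810}$ ($s = \frac{191138}{283620} = 191138 \cdot \frac{1}{283620} = \frac{95569}{141810} \approx 0.67392$)
$\sqrt{s + G} = \sqrt{\frac{95569}{141810} + 237524} = \sqrt{\frac{33683374009}{141810}} = \frac{\sqrt{4776639268216290}}{141810}$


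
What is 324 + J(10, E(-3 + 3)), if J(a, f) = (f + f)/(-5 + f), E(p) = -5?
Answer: 325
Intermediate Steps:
J(a, f) = 2*f/(-5 + f) (J(a, f) = (2*f)/(-5 + f) = 2*f/(-5 + f))
324 + J(10, E(-3 + 3)) = 324 + 2*(-5)/(-5 - 5) = 324 + 2*(-5)/(-10) = 324 + 2*(-5)*(-1/10) = 324 + 1 = 325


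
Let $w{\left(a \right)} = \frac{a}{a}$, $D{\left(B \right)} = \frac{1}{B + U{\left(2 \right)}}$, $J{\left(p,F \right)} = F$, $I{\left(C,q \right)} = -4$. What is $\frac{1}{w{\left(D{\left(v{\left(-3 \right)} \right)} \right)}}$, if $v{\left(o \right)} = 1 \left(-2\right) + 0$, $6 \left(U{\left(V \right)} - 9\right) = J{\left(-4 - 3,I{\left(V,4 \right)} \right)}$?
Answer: $1$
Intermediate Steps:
$U{\left(V \right)} = \frac{25}{3}$ ($U{\left(V \right)} = 9 + \frac{1}{6} \left(-4\right) = 9 - \frac{2}{3} = \frac{25}{3}$)
$v{\left(o \right)} = -2$ ($v{\left(o \right)} = -2 + 0 = -2$)
$D{\left(B \right)} = \frac{1}{\frac{25}{3} + B}$ ($D{\left(B \right)} = \frac{1}{B + \frac{25}{3}} = \frac{1}{\frac{25}{3} + B}$)
$w{\left(a \right)} = 1$
$\frac{1}{w{\left(D{\left(v{\left(-3 \right)} \right)} \right)}} = 1^{-1} = 1$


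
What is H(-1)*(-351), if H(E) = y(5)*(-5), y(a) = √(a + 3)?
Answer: 3510*√2 ≈ 4963.9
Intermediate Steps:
y(a) = √(3 + a)
H(E) = -10*√2 (H(E) = √(3 + 5)*(-5) = √8*(-5) = (2*√2)*(-5) = -10*√2)
H(-1)*(-351) = -10*√2*(-351) = 3510*√2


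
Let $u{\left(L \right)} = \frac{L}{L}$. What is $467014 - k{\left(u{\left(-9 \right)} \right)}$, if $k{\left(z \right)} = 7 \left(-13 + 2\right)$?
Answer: $467091$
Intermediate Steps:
$u{\left(L \right)} = 1$
$k{\left(z \right)} = -77$ ($k{\left(z \right)} = 7 \left(-11\right) = -77$)
$467014 - k{\left(u{\left(-9 \right)} \right)} = 467014 - -77 = 467014 + 77 = 467091$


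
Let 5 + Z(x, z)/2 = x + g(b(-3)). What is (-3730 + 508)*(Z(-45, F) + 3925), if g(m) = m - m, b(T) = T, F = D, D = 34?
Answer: -12324150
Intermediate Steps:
F = 34
g(m) = 0
Z(x, z) = -10 + 2*x (Z(x, z) = -10 + 2*(x + 0) = -10 + 2*x)
(-3730 + 508)*(Z(-45, F) + 3925) = (-3730 + 508)*((-10 + 2*(-45)) + 3925) = -3222*((-10 - 90) + 3925) = -3222*(-100 + 3925) = -3222*3825 = -12324150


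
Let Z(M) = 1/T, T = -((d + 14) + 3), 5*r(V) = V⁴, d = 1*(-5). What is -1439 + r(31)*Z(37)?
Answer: -1009861/60 ≈ -16831.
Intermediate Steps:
d = -5
r(V) = V⁴/5
T = -12 (T = -((-5 + 14) + 3) = -(9 + 3) = -1*12 = -12)
Z(M) = -1/12 (Z(M) = 1/(-12) = -1/12)
-1439 + r(31)*Z(37) = -1439 + ((⅕)*31⁴)*(-1/12) = -1439 + ((⅕)*923521)*(-1/12) = -1439 + (923521/5)*(-1/12) = -1439 - 923521/60 = -1009861/60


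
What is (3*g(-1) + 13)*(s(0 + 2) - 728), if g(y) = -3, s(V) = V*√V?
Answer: -2912 + 8*√2 ≈ -2900.7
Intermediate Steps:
s(V) = V^(3/2)
(3*g(-1) + 13)*(s(0 + 2) - 728) = (3*(-3) + 13)*((0 + 2)^(3/2) - 728) = (-9 + 13)*(2^(3/2) - 728) = 4*(2*√2 - 728) = 4*(-728 + 2*√2) = -2912 + 8*√2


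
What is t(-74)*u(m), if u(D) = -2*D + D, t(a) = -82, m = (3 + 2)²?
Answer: 2050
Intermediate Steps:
m = 25 (m = 5² = 25)
u(D) = -D
t(-74)*u(m) = -(-82)*25 = -82*(-25) = 2050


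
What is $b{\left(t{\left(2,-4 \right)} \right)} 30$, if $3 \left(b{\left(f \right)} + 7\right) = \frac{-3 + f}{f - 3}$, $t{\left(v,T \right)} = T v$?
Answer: $-200$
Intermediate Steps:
$b{\left(f \right)} = - \frac{20}{3}$ ($b{\left(f \right)} = -7 + \frac{\left(-3 + f\right) \frac{1}{f - 3}}{3} = -7 + \frac{\left(-3 + f\right) \frac{1}{-3 + f}}{3} = -7 + \frac{1}{3} \cdot 1 = -7 + \frac{1}{3} = - \frac{20}{3}$)
$b{\left(t{\left(2,-4 \right)} \right)} 30 = \left(- \frac{20}{3}\right) 30 = -200$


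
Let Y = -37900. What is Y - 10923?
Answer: -48823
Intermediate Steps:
Y - 10923 = -37900 - 10923 = -48823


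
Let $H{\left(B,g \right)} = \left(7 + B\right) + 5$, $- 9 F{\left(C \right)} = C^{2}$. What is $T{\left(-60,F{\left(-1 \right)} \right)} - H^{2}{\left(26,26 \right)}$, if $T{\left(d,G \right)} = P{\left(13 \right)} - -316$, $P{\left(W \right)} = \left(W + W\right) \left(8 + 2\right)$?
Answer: $-868$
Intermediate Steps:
$F{\left(C \right)} = - \frac{C^{2}}{9}$
$H{\left(B,g \right)} = 12 + B$
$P{\left(W \right)} = 20 W$ ($P{\left(W \right)} = 2 W 10 = 20 W$)
$T{\left(d,G \right)} = 576$ ($T{\left(d,G \right)} = 20 \cdot 13 - -316 = 260 + 316 = 576$)
$T{\left(-60,F{\left(-1 \right)} \right)} - H^{2}{\left(26,26 \right)} = 576 - \left(12 + 26\right)^{2} = 576 - 38^{2} = 576 - 1444 = -868$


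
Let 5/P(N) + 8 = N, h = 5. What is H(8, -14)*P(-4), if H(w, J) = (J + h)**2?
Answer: -135/4 ≈ -33.750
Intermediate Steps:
P(N) = 5/(-8 + N)
H(w, J) = (5 + J)**2 (H(w, J) = (J + 5)**2 = (5 + J)**2)
H(8, -14)*P(-4) = (5 - 14)**2*(5/(-8 - 4)) = (-9)**2*(5/(-12)) = 81*(5*(-1/12)) = 81*(-5/12) = -135/4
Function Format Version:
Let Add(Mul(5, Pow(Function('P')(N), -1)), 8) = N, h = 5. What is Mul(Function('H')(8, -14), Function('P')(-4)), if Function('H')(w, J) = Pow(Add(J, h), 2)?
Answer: Rational(-135, 4) ≈ -33.750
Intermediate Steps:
Function('P')(N) = Mul(5, Pow(Add(-8, N), -1))
Function('H')(w, J) = Pow(Add(5, J), 2) (Function('H')(w, J) = Pow(Add(J, 5), 2) = Pow(Add(5, J), 2))
Mul(Function('H')(8, -14), Function('P')(-4)) = Mul(Pow(Add(5, -14), 2), Mul(5, Pow(Add(-8, -4), -1))) = Mul(Pow(-9, 2), Mul(5, Pow(-12, -1))) = Mul(81, Mul(5, Rational(-1, 12))) = Mul(81, Rational(-5, 12)) = Rational(-135, 4)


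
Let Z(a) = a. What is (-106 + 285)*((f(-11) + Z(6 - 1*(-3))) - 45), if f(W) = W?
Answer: -8413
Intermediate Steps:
(-106 + 285)*((f(-11) + Z(6 - 1*(-3))) - 45) = (-106 + 285)*((-11 + (6 - 1*(-3))) - 45) = 179*((-11 + (6 + 3)) - 45) = 179*((-11 + 9) - 45) = 179*(-2 - 45) = 179*(-47) = -8413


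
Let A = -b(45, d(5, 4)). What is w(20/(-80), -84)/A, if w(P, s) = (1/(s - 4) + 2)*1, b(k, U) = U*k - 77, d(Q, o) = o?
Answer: -175/9064 ≈ -0.019307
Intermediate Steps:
b(k, U) = -77 + U*k
w(P, s) = 2 + 1/(-4 + s) (w(P, s) = (1/(-4 + s) + 2)*1 = (2 + 1/(-4 + s))*1 = 2 + 1/(-4 + s))
A = -103 (A = -(-77 + 4*45) = -(-77 + 180) = -1*103 = -103)
w(20/(-80), -84)/A = ((-7 + 2*(-84))/(-4 - 84))/(-103) = ((-7 - 168)/(-88))*(-1/103) = -1/88*(-175)*(-1/103) = (175/88)*(-1/103) = -175/9064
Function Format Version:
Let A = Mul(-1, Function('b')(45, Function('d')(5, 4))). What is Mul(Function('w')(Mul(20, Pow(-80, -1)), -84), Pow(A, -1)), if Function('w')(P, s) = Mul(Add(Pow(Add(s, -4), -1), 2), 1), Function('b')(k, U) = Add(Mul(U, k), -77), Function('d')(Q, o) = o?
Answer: Rational(-175, 9064) ≈ -0.019307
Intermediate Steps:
Function('b')(k, U) = Add(-77, Mul(U, k))
Function('w')(P, s) = Add(2, Pow(Add(-4, s), -1)) (Function('w')(P, s) = Mul(Add(Pow(Add(-4, s), -1), 2), 1) = Mul(Add(2, Pow(Add(-4, s), -1)), 1) = Add(2, Pow(Add(-4, s), -1)))
A = -103 (A = Mul(-1, Add(-77, Mul(4, 45))) = Mul(-1, Add(-77, 180)) = Mul(-1, 103) = -103)
Mul(Function('w')(Mul(20, Pow(-80, -1)), -84), Pow(A, -1)) = Mul(Mul(Pow(Add(-4, -84), -1), Add(-7, Mul(2, -84))), Pow(-103, -1)) = Mul(Mul(Pow(-88, -1), Add(-7, -168)), Rational(-1, 103)) = Mul(Mul(Rational(-1, 88), -175), Rational(-1, 103)) = Mul(Rational(175, 88), Rational(-1, 103)) = Rational(-175, 9064)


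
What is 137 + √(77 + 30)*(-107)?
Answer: 137 - 107*√107 ≈ -969.82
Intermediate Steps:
137 + √(77 + 30)*(-107) = 137 + √107*(-107) = 137 - 107*√107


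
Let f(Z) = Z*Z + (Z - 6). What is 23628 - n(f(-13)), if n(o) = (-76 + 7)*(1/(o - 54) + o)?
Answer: 1087319/32 ≈ 33979.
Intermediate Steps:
f(Z) = -6 + Z + Z**2 (f(Z) = Z**2 + (-6 + Z) = -6 + Z + Z**2)
n(o) = -69*o - 69/(-54 + o) (n(o) = -69*(1/(-54 + o) + o) = -69*(o + 1/(-54 + o)) = -69*o - 69/(-54 + o))
23628 - n(f(-13)) = 23628 - 69*(-1 - (-6 - 13 + (-13)**2)**2 + 54*(-6 - 13 + (-13)**2))/(-54 + (-6 - 13 + (-13)**2)) = 23628 - 69*(-1 - (-6 - 13 + 169)**2 + 54*(-6 - 13 + 169))/(-54 + (-6 - 13 + 169)) = 23628 - 69*(-1 - 1*150**2 + 54*150)/(-54 + 150) = 23628 - 69*(-1 - 1*22500 + 8100)/96 = 23628 - 69*(-1 - 22500 + 8100)/96 = 23628 - 69*(-14401)/96 = 23628 - 1*(-331223/32) = 23628 + 331223/32 = 1087319/32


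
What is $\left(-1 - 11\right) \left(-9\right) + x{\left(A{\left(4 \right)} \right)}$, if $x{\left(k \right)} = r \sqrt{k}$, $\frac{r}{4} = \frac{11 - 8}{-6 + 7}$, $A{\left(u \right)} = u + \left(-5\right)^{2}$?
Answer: $108 + 12 \sqrt{29} \approx 172.62$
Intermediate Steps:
$A{\left(u \right)} = 25 + u$ ($A{\left(u \right)} = u + 25 = 25 + u$)
$r = 12$ ($r = 4 \frac{11 - 8}{-6 + 7} = 4 \cdot \frac{3}{1} = 4 \cdot 3 \cdot 1 = 4 \cdot 3 = 12$)
$x{\left(k \right)} = 12 \sqrt{k}$
$\left(-1 - 11\right) \left(-9\right) + x{\left(A{\left(4 \right)} \right)} = \left(-1 - 11\right) \left(-9\right) + 12 \sqrt{25 + 4} = \left(-12\right) \left(-9\right) + 12 \sqrt{29} = 108 + 12 \sqrt{29}$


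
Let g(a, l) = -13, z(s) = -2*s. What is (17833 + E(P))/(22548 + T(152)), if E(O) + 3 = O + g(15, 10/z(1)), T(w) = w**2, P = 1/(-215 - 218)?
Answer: 1928690/4941829 ≈ 0.39028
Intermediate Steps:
P = -1/433 (P = 1/(-433) = -1/433 ≈ -0.0023095)
E(O) = -16 + O (E(O) = -3 + (O - 13) = -3 + (-13 + O) = -16 + O)
(17833 + E(P))/(22548 + T(152)) = (17833 + (-16 - 1/433))/(22548 + 152**2) = (17833 - 6929/433)/(22548 + 23104) = (7714760/433)/45652 = (7714760/433)*(1/45652) = 1928690/4941829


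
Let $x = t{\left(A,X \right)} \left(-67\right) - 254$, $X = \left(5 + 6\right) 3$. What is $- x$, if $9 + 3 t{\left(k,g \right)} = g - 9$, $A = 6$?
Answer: $589$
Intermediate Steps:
$X = 33$ ($X = 11 \cdot 3 = 33$)
$t{\left(k,g \right)} = -6 + \frac{g}{3}$ ($t{\left(k,g \right)} = -3 + \frac{g - 9}{3} = -3 + \frac{-9 + g}{3} = -3 + \left(-3 + \frac{g}{3}\right) = -6 + \frac{g}{3}$)
$x = -589$ ($x = \left(-6 + \frac{1}{3} \cdot 33\right) \left(-67\right) - 254 = \left(-6 + 11\right) \left(-67\right) - 254 = 5 \left(-67\right) - 254 = -335 - 254 = -589$)
$- x = \left(-1\right) \left(-589\right) = 589$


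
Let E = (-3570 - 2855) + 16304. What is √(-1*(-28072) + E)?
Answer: √37951 ≈ 194.81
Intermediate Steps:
E = 9879 (E = -6425 + 16304 = 9879)
√(-1*(-28072) + E) = √(-1*(-28072) + 9879) = √(28072 + 9879) = √37951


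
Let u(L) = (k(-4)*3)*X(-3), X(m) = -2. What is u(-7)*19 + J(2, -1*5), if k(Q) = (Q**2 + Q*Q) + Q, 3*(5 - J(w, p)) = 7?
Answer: -9568/3 ≈ -3189.3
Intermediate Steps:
J(w, p) = 8/3 (J(w, p) = 5 - 1/3*7 = 5 - 7/3 = 8/3)
k(Q) = Q + 2*Q**2 (k(Q) = (Q**2 + Q**2) + Q = 2*Q**2 + Q = Q + 2*Q**2)
u(L) = -168 (u(L) = (-4*(1 + 2*(-4))*3)*(-2) = (-4*(1 - 8)*3)*(-2) = (-4*(-7)*3)*(-2) = (28*3)*(-2) = 84*(-2) = -168)
u(-7)*19 + J(2, -1*5) = -168*19 + 8/3 = -3192 + 8/3 = -9568/3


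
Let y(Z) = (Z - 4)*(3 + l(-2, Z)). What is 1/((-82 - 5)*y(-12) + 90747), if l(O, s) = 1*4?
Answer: 1/100491 ≈ 9.9511e-6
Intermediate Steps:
l(O, s) = 4
y(Z) = -28 + 7*Z (y(Z) = (Z - 4)*(3 + 4) = (-4 + Z)*7 = -28 + 7*Z)
1/((-82 - 5)*y(-12) + 90747) = 1/((-82 - 5)*(-28 + 7*(-12)) + 90747) = 1/(-87*(-28 - 84) + 90747) = 1/(-87*(-112) + 90747) = 1/(9744 + 90747) = 1/100491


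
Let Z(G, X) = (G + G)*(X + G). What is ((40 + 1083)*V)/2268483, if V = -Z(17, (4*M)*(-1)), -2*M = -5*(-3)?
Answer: -1794554/2268483 ≈ -0.79108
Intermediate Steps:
M = -15/2 (M = -(-5)*(-3)/2 = -1/2*15 = -15/2 ≈ -7.5000)
Z(G, X) = 2*G*(G + X) (Z(G, X) = (2*G)*(G + X) = 2*G*(G + X))
V = -1598 (V = -2*17*(17 + (4*(-15/2))*(-1)) = -2*17*(17 - 30*(-1)) = -2*17*(17 + 30) = -2*17*47 = -1*1598 = -1598)
((40 + 1083)*V)/2268483 = ((40 + 1083)*(-1598))/2268483 = (1123*(-1598))*(1/2268483) = -1794554*1/2268483 = -1794554/2268483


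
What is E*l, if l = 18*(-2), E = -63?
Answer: 2268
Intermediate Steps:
l = -36
E*l = -63*(-36) = 2268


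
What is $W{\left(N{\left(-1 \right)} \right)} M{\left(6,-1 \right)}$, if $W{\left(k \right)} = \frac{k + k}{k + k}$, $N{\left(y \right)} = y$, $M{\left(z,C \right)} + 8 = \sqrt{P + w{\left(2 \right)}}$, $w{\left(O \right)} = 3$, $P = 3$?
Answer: $-8 + \sqrt{6} \approx -5.5505$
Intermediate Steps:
$M{\left(z,C \right)} = -8 + \sqrt{6}$ ($M{\left(z,C \right)} = -8 + \sqrt{3 + 3} = -8 + \sqrt{6}$)
$W{\left(k \right)} = 1$ ($W{\left(k \right)} = \frac{2 k}{2 k} = 2 k \frac{1}{2 k} = 1$)
$W{\left(N{\left(-1 \right)} \right)} M{\left(6,-1 \right)} = 1 \left(-8 + \sqrt{6}\right) = -8 + \sqrt{6}$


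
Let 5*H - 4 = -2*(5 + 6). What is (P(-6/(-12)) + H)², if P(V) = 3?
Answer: 9/25 ≈ 0.36000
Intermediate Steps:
H = -18/5 (H = ⅘ + (-2*(5 + 6))/5 = ⅘ + (-2*11)/5 = ⅘ + (⅕)*(-22) = ⅘ - 22/5 = -18/5 ≈ -3.6000)
(P(-6/(-12)) + H)² = (3 - 18/5)² = (-⅗)² = 9/25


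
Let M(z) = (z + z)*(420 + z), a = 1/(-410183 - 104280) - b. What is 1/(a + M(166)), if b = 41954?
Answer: 514463/78506024873 ≈ 6.5532e-6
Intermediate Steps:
a = -21583780703/514463 (a = 1/(-410183 - 104280) - 1*41954 = 1/(-514463) - 41954 = -1/514463 - 41954 = -21583780703/514463 ≈ -41954.)
M(z) = 2*z*(420 + z) (M(z) = (2*z)*(420 + z) = 2*z*(420 + z))
1/(a + M(166)) = 1/(-21583780703/514463 + 2*166*(420 + 166)) = 1/(-21583780703/514463 + 2*166*586) = 1/(-21583780703/514463 + 194552) = 1/(78506024873/514463) = 514463/78506024873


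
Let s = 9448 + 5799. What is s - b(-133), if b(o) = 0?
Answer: 15247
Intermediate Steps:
s = 15247
s - b(-133) = 15247 - 1*0 = 15247 + 0 = 15247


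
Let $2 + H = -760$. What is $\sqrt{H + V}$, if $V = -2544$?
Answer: $i \sqrt{3306} \approx 57.498 i$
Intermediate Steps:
$H = -762$ ($H = -2 - 760 = -762$)
$\sqrt{H + V} = \sqrt{-762 - 2544} = \sqrt{-3306} = i \sqrt{3306}$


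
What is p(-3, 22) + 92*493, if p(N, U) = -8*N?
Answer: 45380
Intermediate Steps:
p(-3, 22) + 92*493 = -8*(-3) + 92*493 = 24 + 45356 = 45380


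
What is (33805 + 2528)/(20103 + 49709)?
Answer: 36333/69812 ≈ 0.52044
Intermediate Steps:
(33805 + 2528)/(20103 + 49709) = 36333/69812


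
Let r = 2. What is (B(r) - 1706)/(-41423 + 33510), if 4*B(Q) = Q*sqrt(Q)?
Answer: 1706/7913 - sqrt(2)/15826 ≈ 0.21551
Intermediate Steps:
B(Q) = Q**(3/2)/4 (B(Q) = (Q*sqrt(Q))/4 = Q**(3/2)/4)
(B(r) - 1706)/(-41423 + 33510) = (2**(3/2)/4 - 1706)/(-41423 + 33510) = ((2*sqrt(2))/4 - 1706)/(-7913) = (sqrt(2)/2 - 1706)*(-1/7913) = (-1706 + sqrt(2)/2)*(-1/7913) = 1706/7913 - sqrt(2)/15826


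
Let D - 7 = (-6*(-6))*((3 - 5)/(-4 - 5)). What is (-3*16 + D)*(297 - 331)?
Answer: 1122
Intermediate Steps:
D = 15 (D = 7 + (-6*(-6))*((3 - 5)/(-4 - 5)) = 7 + 36*(-2/(-9)) = 7 + 36*(-2*(-⅑)) = 7 + 36*(2/9) = 7 + 8 = 15)
(-3*16 + D)*(297 - 331) = (-3*16 + 15)*(297 - 331) = (-48 + 15)*(-34) = -33*(-34) = 1122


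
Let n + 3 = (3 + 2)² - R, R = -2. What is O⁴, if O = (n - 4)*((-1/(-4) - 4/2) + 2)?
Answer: 625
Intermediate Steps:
n = 24 (n = -3 + ((3 + 2)² - 1*(-2)) = -3 + (5² + 2) = -3 + (25 + 2) = -3 + 27 = 24)
O = 5 (O = (24 - 4)*((-1/(-4) - 4/2) + 2) = 20*((-1*(-¼) - 4*½) + 2) = 20*((¼ - 2) + 2) = 20*(-7/4 + 2) = 20*(¼) = 5)
O⁴ = 5⁴ = 625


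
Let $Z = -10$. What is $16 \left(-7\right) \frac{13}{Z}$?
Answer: $\frac{728}{5} \approx 145.6$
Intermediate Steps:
$16 \left(-7\right) \frac{13}{Z} = 16 \left(-7\right) \frac{13}{-10} = - 112 \cdot 13 \left(- \frac{1}{10}\right) = \left(-112\right) \left(- \frac{13}{10}\right) = \frac{728}{5}$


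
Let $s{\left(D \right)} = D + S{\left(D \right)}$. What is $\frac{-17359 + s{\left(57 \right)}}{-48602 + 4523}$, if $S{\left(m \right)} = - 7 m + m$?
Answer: $\frac{17644}{44079} \approx 0.40028$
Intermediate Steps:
$S{\left(m \right)} = - 6 m$
$s{\left(D \right)} = - 5 D$ ($s{\left(D \right)} = D - 6 D = - 5 D$)
$\frac{-17359 + s{\left(57 \right)}}{-48602 + 4523} = \frac{-17359 - 285}{-48602 + 4523} = \frac{-17359 - 285}{-44079} = \left(-17644\right) \left(- \frac{1}{44079}\right) = \frac{17644}{44079}$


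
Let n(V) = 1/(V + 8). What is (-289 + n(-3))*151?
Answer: -218044/5 ≈ -43609.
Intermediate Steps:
n(V) = 1/(8 + V)
(-289 + n(-3))*151 = (-289 + 1/(8 - 3))*151 = (-289 + 1/5)*151 = (-289 + ⅕)*151 = -1444/5*151 = -218044/5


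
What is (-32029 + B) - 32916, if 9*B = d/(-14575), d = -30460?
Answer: -1703825983/26235 ≈ -64945.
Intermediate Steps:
B = 6092/26235 (B = (-30460/(-14575))/9 = (-30460*(-1/14575))/9 = (⅑)*(6092/2915) = 6092/26235 ≈ 0.23221)
(-32029 + B) - 32916 = (-32029 + 6092/26235) - 32916 = -840274723/26235 - 32916 = -1703825983/26235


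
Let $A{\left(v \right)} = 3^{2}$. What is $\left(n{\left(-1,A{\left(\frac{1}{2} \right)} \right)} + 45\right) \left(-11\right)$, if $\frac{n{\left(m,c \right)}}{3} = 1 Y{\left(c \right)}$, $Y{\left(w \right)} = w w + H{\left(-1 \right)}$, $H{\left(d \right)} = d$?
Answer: $-3135$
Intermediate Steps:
$A{\left(v \right)} = 9$
$Y{\left(w \right)} = -1 + w^{2}$ ($Y{\left(w \right)} = w w - 1 = w^{2} - 1 = -1 + w^{2}$)
$n{\left(m,c \right)} = -3 + 3 c^{2}$ ($n{\left(m,c \right)} = 3 \cdot 1 \left(-1 + c^{2}\right) = 3 \left(-1 + c^{2}\right) = -3 + 3 c^{2}$)
$\left(n{\left(-1,A{\left(\frac{1}{2} \right)} \right)} + 45\right) \left(-11\right) = \left(\left(-3 + 3 \cdot 9^{2}\right) + 45\right) \left(-11\right) = \left(\left(-3 + 3 \cdot 81\right) + 45\right) \left(-11\right) = \left(\left(-3 + 243\right) + 45\right) \left(-11\right) = \left(240 + 45\right) \left(-11\right) = 285 \left(-11\right) = -3135$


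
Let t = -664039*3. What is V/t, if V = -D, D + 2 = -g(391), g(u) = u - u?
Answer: -2/1992117 ≈ -1.0040e-6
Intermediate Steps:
g(u) = 0
t = -1992117
D = -2 (D = -2 - 1*0 = -2 + 0 = -2)
V = 2 (V = -1*(-2) = 2)
V/t = 2/(-1992117) = 2*(-1/1992117) = -2/1992117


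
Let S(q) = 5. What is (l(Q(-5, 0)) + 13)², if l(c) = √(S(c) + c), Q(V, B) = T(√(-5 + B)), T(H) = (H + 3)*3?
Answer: (13 + √(14 + 3*I*√5))² ≈ 282.9 + 29.406*I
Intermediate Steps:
T(H) = 9 + 3*H (T(H) = (3 + H)*3 = 9 + 3*H)
Q(V, B) = 9 + 3*√(-5 + B)
l(c) = √(5 + c)
(l(Q(-5, 0)) + 13)² = (√(5 + (9 + 3*√(-5 + 0))) + 13)² = (√(5 + (9 + 3*√(-5))) + 13)² = (√(5 + (9 + 3*(I*√5))) + 13)² = (√(5 + (9 + 3*I*√5)) + 13)² = (√(14 + 3*I*√5) + 13)² = (13 + √(14 + 3*I*√5))²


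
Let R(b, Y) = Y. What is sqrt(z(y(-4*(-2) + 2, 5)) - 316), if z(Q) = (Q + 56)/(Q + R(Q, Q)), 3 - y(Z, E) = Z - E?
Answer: I*sqrt(1318)/2 ≈ 18.152*I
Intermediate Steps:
y(Z, E) = 3 + E - Z (y(Z, E) = 3 - (Z - E) = 3 + (E - Z) = 3 + E - Z)
z(Q) = (56 + Q)/(2*Q) (z(Q) = (Q + 56)/(Q + Q) = (56 + Q)/((2*Q)) = (56 + Q)*(1/(2*Q)) = (56 + Q)/(2*Q))
sqrt(z(y(-4*(-2) + 2, 5)) - 316) = sqrt((56 + (3 + 5 - (-4*(-2) + 2)))/(2*(3 + 5 - (-4*(-2) + 2))) - 316) = sqrt((56 + (3 + 5 - (8 + 2)))/(2*(3 + 5 - (8 + 2))) - 316) = sqrt((56 + (3 + 5 - 1*10))/(2*(3 + 5 - 1*10)) - 316) = sqrt((56 + (3 + 5 - 10))/(2*(3 + 5 - 10)) - 316) = sqrt((1/2)*(56 - 2)/(-2) - 316) = sqrt((1/2)*(-1/2)*54 - 316) = sqrt(-27/2 - 316) = sqrt(-659/2) = I*sqrt(1318)/2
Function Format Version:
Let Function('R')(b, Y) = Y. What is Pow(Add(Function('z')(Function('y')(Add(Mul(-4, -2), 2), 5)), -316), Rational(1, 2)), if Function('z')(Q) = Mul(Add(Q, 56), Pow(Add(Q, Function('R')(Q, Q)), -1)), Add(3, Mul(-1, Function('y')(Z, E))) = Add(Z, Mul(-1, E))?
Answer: Mul(Rational(1, 2), I, Pow(1318, Rational(1, 2))) ≈ Mul(18.152, I)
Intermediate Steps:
Function('y')(Z, E) = Add(3, E, Mul(-1, Z)) (Function('y')(Z, E) = Add(3, Mul(-1, Add(Z, Mul(-1, E)))) = Add(3, Add(E, Mul(-1, Z))) = Add(3, E, Mul(-1, Z)))
Function('z')(Q) = Mul(Rational(1, 2), Pow(Q, -1), Add(56, Q)) (Function('z')(Q) = Mul(Add(Q, 56), Pow(Add(Q, Q), -1)) = Mul(Add(56, Q), Pow(Mul(2, Q), -1)) = Mul(Add(56, Q), Mul(Rational(1, 2), Pow(Q, -1))) = Mul(Rational(1, 2), Pow(Q, -1), Add(56, Q)))
Pow(Add(Function('z')(Function('y')(Add(Mul(-4, -2), 2), 5)), -316), Rational(1, 2)) = Pow(Add(Mul(Rational(1, 2), Pow(Add(3, 5, Mul(-1, Add(Mul(-4, -2), 2))), -1), Add(56, Add(3, 5, Mul(-1, Add(Mul(-4, -2), 2))))), -316), Rational(1, 2)) = Pow(Add(Mul(Rational(1, 2), Pow(Add(3, 5, Mul(-1, Add(8, 2))), -1), Add(56, Add(3, 5, Mul(-1, Add(8, 2))))), -316), Rational(1, 2)) = Pow(Add(Mul(Rational(1, 2), Pow(Add(3, 5, Mul(-1, 10)), -1), Add(56, Add(3, 5, Mul(-1, 10)))), -316), Rational(1, 2)) = Pow(Add(Mul(Rational(1, 2), Pow(Add(3, 5, -10), -1), Add(56, Add(3, 5, -10))), -316), Rational(1, 2)) = Pow(Add(Mul(Rational(1, 2), Pow(-2, -1), Add(56, -2)), -316), Rational(1, 2)) = Pow(Add(Mul(Rational(1, 2), Rational(-1, 2), 54), -316), Rational(1, 2)) = Pow(Add(Rational(-27, 2), -316), Rational(1, 2)) = Pow(Rational(-659, 2), Rational(1, 2)) = Mul(Rational(1, 2), I, Pow(1318, Rational(1, 2)))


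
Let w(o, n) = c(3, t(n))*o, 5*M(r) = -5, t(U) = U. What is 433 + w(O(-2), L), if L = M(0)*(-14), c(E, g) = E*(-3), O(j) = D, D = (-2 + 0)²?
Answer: 397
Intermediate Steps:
M(r) = -1 (M(r) = (⅕)*(-5) = -1)
D = 4 (D = (-2)² = 4)
O(j) = 4
c(E, g) = -3*E
L = 14 (L = -1*(-14) = 14)
w(o, n) = -9*o (w(o, n) = (-3*3)*o = -9*o)
433 + w(O(-2), L) = 433 - 9*4 = 433 - 36 = 397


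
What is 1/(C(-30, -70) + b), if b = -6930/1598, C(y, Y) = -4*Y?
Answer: 799/220255 ≈ 0.0036276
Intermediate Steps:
b = -3465/799 (b = -6930*1/1598 = -3465/799 ≈ -4.3367)
1/(C(-30, -70) + b) = 1/(-4*(-70) - 3465/799) = 1/(280 - 3465/799) = 1/(220255/799) = 799/220255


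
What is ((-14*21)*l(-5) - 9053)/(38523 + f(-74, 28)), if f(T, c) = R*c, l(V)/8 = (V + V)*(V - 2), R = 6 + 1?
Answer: -5603/1249 ≈ -4.4860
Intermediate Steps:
R = 7
l(V) = 16*V*(-2 + V) (l(V) = 8*((V + V)*(V - 2)) = 8*((2*V)*(-2 + V)) = 8*(2*V*(-2 + V)) = 16*V*(-2 + V))
f(T, c) = 7*c
((-14*21)*l(-5) - 9053)/(38523 + f(-74, 28)) = ((-14*21)*(16*(-5)*(-2 - 5)) - 9053)/(38523 + 7*28) = (-4704*(-5)*(-7) - 9053)/(38523 + 196) = (-294*560 - 9053)/38719 = (-164640 - 9053)*(1/38719) = -173693*1/38719 = -5603/1249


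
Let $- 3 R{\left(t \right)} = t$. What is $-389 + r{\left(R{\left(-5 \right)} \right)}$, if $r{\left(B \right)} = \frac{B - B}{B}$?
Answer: $-389$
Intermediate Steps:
$R{\left(t \right)} = - \frac{t}{3}$
$r{\left(B \right)} = 0$ ($r{\left(B \right)} = \frac{0}{B} = 0$)
$-389 + r{\left(R{\left(-5 \right)} \right)} = -389 + 0 = -389$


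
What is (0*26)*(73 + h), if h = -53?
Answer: 0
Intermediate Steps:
(0*26)*(73 + h) = (0*26)*(73 - 53) = 0*20 = 0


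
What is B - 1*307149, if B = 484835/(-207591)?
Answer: -63761852894/207591 ≈ -3.0715e+5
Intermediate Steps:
B = -484835/207591 (B = 484835*(-1/207591) = -484835/207591 ≈ -2.3355)
B - 1*307149 = -484835/207591 - 1*307149 = -484835/207591 - 307149 = -63761852894/207591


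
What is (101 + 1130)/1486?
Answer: 1231/1486 ≈ 0.82840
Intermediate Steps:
(101 + 1130)/1486 = (1/1486)*1231 = 1231/1486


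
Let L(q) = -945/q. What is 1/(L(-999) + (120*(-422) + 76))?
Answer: -37/1870833 ≈ -1.9777e-5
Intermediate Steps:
1/(L(-999) + (120*(-422) + 76)) = 1/(-945/(-999) + (120*(-422) + 76)) = 1/(-945*(-1/999) + (-50640 + 76)) = 1/(35/37 - 50564) = 1/(-1870833/37) = -37/1870833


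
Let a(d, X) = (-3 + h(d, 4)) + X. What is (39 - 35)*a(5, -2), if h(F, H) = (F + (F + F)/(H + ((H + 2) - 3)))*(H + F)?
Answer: 1480/7 ≈ 211.43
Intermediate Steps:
h(F, H) = (F + H)*(F + 2*F/(-1 + 2*H)) (h(F, H) = (F + (2*F)/(H + ((2 + H) - 3)))*(F + H) = (F + (2*F)/(H + (-1 + H)))*(F + H) = (F + (2*F)/(-1 + 2*H))*(F + H) = (F + 2*F/(-1 + 2*H))*(F + H) = (F + H)*(F + 2*F/(-1 + 2*H)))
a(d, X) = -3 + X + d*(36 + 9*d)/7 (a(d, X) = (-3 + d*(d + 4 + 2*4² + 2*d*4)/(-1 + 2*4)) + X = (-3 + d*(d + 4 + 2*16 + 8*d)/(-1 + 8)) + X = (-3 + d*(d + 4 + 32 + 8*d)/7) + X = (-3 + d*(⅐)*(36 + 9*d)) + X = (-3 + d*(36 + 9*d)/7) + X = -3 + X + d*(36 + 9*d)/7)
(39 - 35)*a(5, -2) = (39 - 35)*(-3 - 2 + (9/7)*5*(4 + 5)) = 4*(-3 - 2 + (9/7)*5*9) = 4*(-3 - 2 + 405/7) = 4*(370/7) = 1480/7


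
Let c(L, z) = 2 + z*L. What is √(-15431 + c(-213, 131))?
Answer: 2*I*√10833 ≈ 208.16*I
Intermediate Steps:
c(L, z) = 2 + L*z
√(-15431 + c(-213, 131)) = √(-15431 + (2 - 213*131)) = √(-15431 + (2 - 27903)) = √(-15431 - 27901) = √(-43332) = 2*I*√10833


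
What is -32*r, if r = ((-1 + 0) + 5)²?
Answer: -512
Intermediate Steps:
r = 16 (r = (-1 + 5)² = 4² = 16)
-32*r = -32*16 = -512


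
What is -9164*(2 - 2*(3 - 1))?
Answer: 18328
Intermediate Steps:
-9164*(2 - 2*(3 - 1)) = -9164*(2 - 4) = -9164*(-2) = 18328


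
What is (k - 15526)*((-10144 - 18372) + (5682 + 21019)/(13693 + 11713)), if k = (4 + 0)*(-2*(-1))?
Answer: 5621013718405/12703 ≈ 4.4249e+8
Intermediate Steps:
k = 8 (k = 4*2 = 8)
(k - 15526)*((-10144 - 18372) + (5682 + 21019)/(13693 + 11713)) = (8 - 15526)*((-10144 - 18372) + (5682 + 21019)/(13693 + 11713)) = -15518*(-28516 + 26701/25406) = -15518*(-724450795/25406) = 5621013718405/12703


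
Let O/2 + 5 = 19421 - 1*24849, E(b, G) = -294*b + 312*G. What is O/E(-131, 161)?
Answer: -1811/14791 ≈ -0.12244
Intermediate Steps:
O = -10866 (O = -10 + 2*(19421 - 1*24849) = -10 + 2*(19421 - 24849) = -10 + 2*(-5428) = -10 - 10856 = -10866)
O/E(-131, 161) = -10866/(-294*(-131) + 312*161) = -10866/(38514 + 50232) = -10866/88746 = -10866*1/88746 = -1811/14791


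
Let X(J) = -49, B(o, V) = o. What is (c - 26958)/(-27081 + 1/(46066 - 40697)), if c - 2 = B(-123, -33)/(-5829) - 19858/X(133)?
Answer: 1938833176163/1977556674688 ≈ 0.98042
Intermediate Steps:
c = 38776517/95207 (c = 2 + (-123/(-5829) - 19858/(-49)) = 2 + (-123*(-1/5829) - 19858*(-1/49)) = 2 + (41/1943 + 19858/49) = 2 + 38586103/95207 = 38776517/95207 ≈ 407.29)
(c - 26958)/(-27081 + 1/(46066 - 40697)) = (38776517/95207 - 26958)/(-27081 + 1/(46066 - 40697)) = -2527813789/(95207*(-27081 + 1/5369)) = -2527813789/(95207*(-145397888/5369)) = -2527813789/95207*(-5369/145397888) = 1938833176163/1977556674688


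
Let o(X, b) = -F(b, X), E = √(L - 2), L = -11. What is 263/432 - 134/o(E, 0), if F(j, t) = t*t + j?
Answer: -54469/5616 ≈ -9.6989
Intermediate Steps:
E = I*√13 (E = √(-11 - 2) = √(-13) = I*√13 ≈ 3.6056*I)
F(j, t) = j + t² (F(j, t) = t² + j = j + t²)
o(X, b) = -b - X² (o(X, b) = -(b + X²) = -b - X²)
263/432 - 134/o(E, 0) = 263/432 - 134/(-1*0 - (I*√13)²) = 263*(1/432) - 134/(0 - 1*(-13)) = 263/432 - 134/(0 + 13) = 263/432 - 134/13 = -54469/5616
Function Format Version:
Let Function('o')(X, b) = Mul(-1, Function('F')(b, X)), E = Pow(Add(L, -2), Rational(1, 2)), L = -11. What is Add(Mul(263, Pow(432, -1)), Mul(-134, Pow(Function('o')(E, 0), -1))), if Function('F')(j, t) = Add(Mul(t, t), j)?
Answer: Rational(-54469, 5616) ≈ -9.6989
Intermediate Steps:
E = Mul(I, Pow(13, Rational(1, 2))) (E = Pow(Add(-11, -2), Rational(1, 2)) = Pow(-13, Rational(1, 2)) = Mul(I, Pow(13, Rational(1, 2))) ≈ Mul(3.6056, I))
Function('F')(j, t) = Add(j, Pow(t, 2)) (Function('F')(j, t) = Add(Pow(t, 2), j) = Add(j, Pow(t, 2)))
Function('o')(X, b) = Add(Mul(-1, b), Mul(-1, Pow(X, 2))) (Function('o')(X, b) = Mul(-1, Add(b, Pow(X, 2))) = Add(Mul(-1, b), Mul(-1, Pow(X, 2))))
Add(Mul(263, Pow(432, -1)), Mul(-134, Pow(Function('o')(E, 0), -1))) = Add(Mul(263, Pow(432, -1)), Mul(-134, Pow(Add(Mul(-1, 0), Mul(-1, Pow(Mul(I, Pow(13, Rational(1, 2))), 2))), -1))) = Add(Mul(263, Rational(1, 432)), Mul(-134, Pow(Add(0, Mul(-1, -13)), -1))) = Add(Rational(263, 432), Mul(-134, Pow(Add(0, 13), -1))) = Add(Rational(263, 432), Mul(-134, Pow(13, -1))) = Add(Rational(263, 432), Mul(-134, Rational(1, 13))) = Add(Rational(263, 432), Rational(-134, 13)) = Rational(-54469, 5616)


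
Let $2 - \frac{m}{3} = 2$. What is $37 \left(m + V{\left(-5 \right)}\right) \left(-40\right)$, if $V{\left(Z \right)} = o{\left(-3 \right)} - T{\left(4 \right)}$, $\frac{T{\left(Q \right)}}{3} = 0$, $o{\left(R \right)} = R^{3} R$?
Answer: $-119880$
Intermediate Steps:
$m = 0$ ($m = 6 - 6 = 0$)
$o{\left(R \right)} = R^{4}$
$T{\left(Q \right)} = 0$ ($T{\left(Q \right)} = 3 \cdot 0 = 0$)
$V{\left(Z \right)} = 81$ ($V{\left(Z \right)} = \left(-3\right)^{4} - 0 = 81 + 0 = 81$)
$37 \left(m + V{\left(-5 \right)}\right) \left(-40\right) = 37 \left(0 + 81\right) \left(-40\right) = 37 \cdot 81 \left(-40\right) = 2997 \left(-40\right) = -119880$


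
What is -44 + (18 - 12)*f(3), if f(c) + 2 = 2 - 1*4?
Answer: -68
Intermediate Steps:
f(c) = -4 (f(c) = -2 + (2 - 1*4) = -2 + (2 - 4) = -2 - 2 = -4)
-44 + (18 - 12)*f(3) = -44 + (18 - 12)*(-4) = -44 + 6*(-4) = -44 - 24 = -68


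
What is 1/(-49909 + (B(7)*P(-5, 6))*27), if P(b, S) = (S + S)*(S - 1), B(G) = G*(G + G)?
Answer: 1/108851 ≈ 9.1869e-6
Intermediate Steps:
B(G) = 2*G² (B(G) = G*(2*G) = 2*G²)
P(b, S) = 2*S*(-1 + S) (P(b, S) = (2*S)*(-1 + S) = 2*S*(-1 + S))
1/(-49909 + (B(7)*P(-5, 6))*27) = 1/(-49909 + ((2*7²)*(2*6*(-1 + 6)))*27) = 1/(-49909 + ((2*49)*(2*6*5))*27) = 1/(-49909 + (98*60)*27) = 1/(-49909 + 5880*27) = 1/(-49909 + 158760) = 1/108851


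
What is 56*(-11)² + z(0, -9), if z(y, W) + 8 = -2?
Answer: 6766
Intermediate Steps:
z(y, W) = -10 (z(y, W) = -8 - 2 = -10)
56*(-11)² + z(0, -9) = 56*(-11)² - 10 = 56*121 - 10 = 6776 - 10 = 6766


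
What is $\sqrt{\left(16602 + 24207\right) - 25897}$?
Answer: $8 \sqrt{233} \approx 122.11$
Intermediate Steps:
$\sqrt{\left(16602 + 24207\right) - 25897} = \sqrt{40809 - 25897} = \sqrt{14912} = 8 \sqrt{233}$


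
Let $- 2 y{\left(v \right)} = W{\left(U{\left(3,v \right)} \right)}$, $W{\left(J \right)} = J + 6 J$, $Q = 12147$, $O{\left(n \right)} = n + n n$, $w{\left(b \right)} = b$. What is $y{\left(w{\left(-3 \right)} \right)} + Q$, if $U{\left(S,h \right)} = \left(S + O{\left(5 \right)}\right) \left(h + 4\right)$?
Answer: $\frac{24063}{2} \approx 12032.0$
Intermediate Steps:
$O{\left(n \right)} = n + n^{2}$
$U{\left(S,h \right)} = \left(4 + h\right) \left(30 + S\right)$ ($U{\left(S,h \right)} = \left(S + 5 \left(1 + 5\right)\right) \left(h + 4\right) = \left(S + 5 \cdot 6\right) \left(4 + h\right) = \left(S + 30\right) \left(4 + h\right) = \left(30 + S\right) \left(4 + h\right) = \left(4 + h\right) \left(30 + S\right)$)
$W{\left(J \right)} = 7 J$
$y{\left(v \right)} = -462 - \frac{231 v}{2}$ ($y{\left(v \right)} = - \frac{7 \left(120 + 4 \cdot 3 + 30 v + 3 v\right)}{2} = - \frac{7 \left(120 + 12 + 30 v + 3 v\right)}{2} = - \frac{7 \left(132 + 33 v\right)}{2} = - \frac{924 + 231 v}{2} = -462 - \frac{231 v}{2}$)
$y{\left(w{\left(-3 \right)} \right)} + Q = \left(-462 - - \frac{693}{2}\right) + 12147 = \left(-462 + \frac{693}{2}\right) + 12147 = - \frac{231}{2} + 12147 = \frac{24063}{2}$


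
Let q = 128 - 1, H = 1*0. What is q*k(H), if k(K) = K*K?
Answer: 0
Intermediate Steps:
H = 0
k(K) = K²
q = 127
q*k(H) = 127*0² = 127*0 = 0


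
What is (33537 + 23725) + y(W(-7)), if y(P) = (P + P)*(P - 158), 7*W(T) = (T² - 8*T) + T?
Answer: 53230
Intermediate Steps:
W(T) = -T + T²/7 (W(T) = ((T² - 8*T) + T)/7 = (T² - 7*T)/7 = -T + T²/7)
y(P) = 2*P*(-158 + P) (y(P) = (2*P)*(-158 + P) = 2*P*(-158 + P))
(33537 + 23725) + y(W(-7)) = (33537 + 23725) + 2*((⅐)*(-7)*(-7 - 7))*(-158 + (⅐)*(-7)*(-7 - 7)) = 57262 + 2*((⅐)*(-7)*(-14))*(-158 + (⅐)*(-7)*(-14)) = 57262 + 2*14*(-158 + 14) = 57262 + 2*14*(-144) = 57262 - 4032 = 53230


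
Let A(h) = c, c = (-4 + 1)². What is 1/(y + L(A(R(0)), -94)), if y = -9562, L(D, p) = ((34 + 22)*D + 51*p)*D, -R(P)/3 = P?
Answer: -1/48172 ≈ -2.0759e-5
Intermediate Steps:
R(P) = -3*P
c = 9 (c = (-3)² = 9)
A(h) = 9
L(D, p) = D*(51*p + 56*D) (L(D, p) = (56*D + 51*p)*D = (51*p + 56*D)*D = D*(51*p + 56*D))
1/(y + L(A(R(0)), -94)) = 1/(-9562 + 9*(51*(-94) + 56*9)) = 1/(-9562 + 9*(-4794 + 504)) = 1/(-9562 + 9*(-4290)) = 1/(-9562 - 38610) = 1/(-48172) = -1/48172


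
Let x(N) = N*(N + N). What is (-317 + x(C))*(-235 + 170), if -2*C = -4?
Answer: 20085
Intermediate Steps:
C = 2 (C = -1/2*(-4) = 2)
x(N) = 2*N**2 (x(N) = N*(2*N) = 2*N**2)
(-317 + x(C))*(-235 + 170) = (-317 + 2*2**2)*(-235 + 170) = (-317 + 2*4)*(-65) = (-317 + 8)*(-65) = -309*(-65) = 20085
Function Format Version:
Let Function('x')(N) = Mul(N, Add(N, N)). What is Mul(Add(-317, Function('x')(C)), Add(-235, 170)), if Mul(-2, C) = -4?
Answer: 20085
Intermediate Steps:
C = 2 (C = Mul(Rational(-1, 2), -4) = 2)
Function('x')(N) = Mul(2, Pow(N, 2)) (Function('x')(N) = Mul(N, Mul(2, N)) = Mul(2, Pow(N, 2)))
Mul(Add(-317, Function('x')(C)), Add(-235, 170)) = Mul(Add(-317, Mul(2, Pow(2, 2))), Add(-235, 170)) = Mul(Add(-317, Mul(2, 4)), -65) = Mul(Add(-317, 8), -65) = Mul(-309, -65) = 20085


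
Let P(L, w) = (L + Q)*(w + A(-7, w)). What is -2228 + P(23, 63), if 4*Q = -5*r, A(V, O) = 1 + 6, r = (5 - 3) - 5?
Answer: -711/2 ≈ -355.50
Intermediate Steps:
r = -3 (r = 2 - 5 = -3)
A(V, O) = 7
Q = 15/4 (Q = (-5*(-3))/4 = (¼)*15 = 15/4 ≈ 3.7500)
P(L, w) = (7 + w)*(15/4 + L) (P(L, w) = (L + 15/4)*(w + 7) = (15/4 + L)*(7 + w) = (7 + w)*(15/4 + L))
-2228 + P(23, 63) = -2228 + (105/4 + 7*23 + (15/4)*63 + 23*63) = -2228 + (105/4 + 161 + 945/4 + 1449) = -2228 + 3745/2 = -711/2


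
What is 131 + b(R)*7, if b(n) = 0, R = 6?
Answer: 131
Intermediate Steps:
131 + b(R)*7 = 131 + 0*7 = 131 + 0 = 131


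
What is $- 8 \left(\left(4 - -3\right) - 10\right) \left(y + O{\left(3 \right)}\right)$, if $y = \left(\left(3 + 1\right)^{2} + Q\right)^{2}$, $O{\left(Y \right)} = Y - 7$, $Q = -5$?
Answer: $2808$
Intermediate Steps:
$O{\left(Y \right)} = -7 + Y$ ($O{\left(Y \right)} = Y - 7 = -7 + Y$)
$y = 121$ ($y = \left(\left(3 + 1\right)^{2} - 5\right)^{2} = \left(4^{2} - 5\right)^{2} = \left(16 - 5\right)^{2} = 11^{2} = 121$)
$- 8 \left(\left(4 - -3\right) - 10\right) \left(y + O{\left(3 \right)}\right) = - 8 \left(\left(4 - -3\right) - 10\right) \left(121 + \left(-7 + 3\right)\right) = - 8 \left(\left(4 + 3\right) - 10\right) \left(121 - 4\right) = - 8 \left(7 - 10\right) 117 = \left(-8\right) \left(-3\right) 117 = 24 \cdot 117 = 2808$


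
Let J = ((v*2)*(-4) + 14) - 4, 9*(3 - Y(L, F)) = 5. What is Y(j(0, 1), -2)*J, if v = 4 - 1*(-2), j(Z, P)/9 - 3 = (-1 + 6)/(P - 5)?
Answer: -836/9 ≈ -92.889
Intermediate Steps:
j(Z, P) = 27 + 45/(-5 + P) (j(Z, P) = 27 + 9*((-1 + 6)/(P - 5)) = 27 + 9*(5/(-5 + P)) = 27 + 45/(-5 + P))
v = 6 (v = 4 + 2 = 6)
Y(L, F) = 22/9 (Y(L, F) = 3 - ⅑*5 = 3 - 5/9 = 22/9)
J = -38 (J = ((6*2)*(-4) + 14) - 4 = (12*(-4) + 14) - 4 = (-48 + 14) - 4 = -34 - 4 = -38)
Y(j(0, 1), -2)*J = (22/9)*(-38) = -836/9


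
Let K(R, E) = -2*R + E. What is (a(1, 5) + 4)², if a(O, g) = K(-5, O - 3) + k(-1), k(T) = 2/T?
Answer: 100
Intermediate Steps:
K(R, E) = E - 2*R
a(O, g) = 5 + O (a(O, g) = ((O - 3) - 2*(-5)) + 2/(-1) = ((-3 + O) + 10) + 2*(-1) = (7 + O) - 2 = 5 + O)
(a(1, 5) + 4)² = ((5 + 1) + 4)² = (6 + 4)² = 10² = 100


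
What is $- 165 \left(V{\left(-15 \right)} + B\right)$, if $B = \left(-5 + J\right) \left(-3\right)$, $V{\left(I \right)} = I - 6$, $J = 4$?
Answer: $2970$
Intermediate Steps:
$V{\left(I \right)} = -6 + I$
$B = 3$ ($B = \left(-5 + 4\right) \left(-3\right) = \left(-1\right) \left(-3\right) = 3$)
$- 165 \left(V{\left(-15 \right)} + B\right) = - 165 \left(\left(-6 - 15\right) + 3\right) = - 165 \left(-21 + 3\right) = \left(-165\right) \left(-18\right) = 2970$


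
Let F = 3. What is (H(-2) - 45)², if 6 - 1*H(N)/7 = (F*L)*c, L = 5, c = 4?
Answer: 178929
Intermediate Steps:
H(N) = -378 (H(N) = 42 - 7*3*5*4 = 42 - 105*4 = 42 - 7*60 = 42 - 420 = -378)
(H(-2) - 45)² = (-378 - 45)² = (-423)² = 178929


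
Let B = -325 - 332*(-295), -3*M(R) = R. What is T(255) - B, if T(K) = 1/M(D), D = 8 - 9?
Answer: -97612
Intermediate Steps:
D = -1
M(R) = -R/3
T(K) = 3 (T(K) = 1/(-⅓*(-1)) = 1/(⅓) = 3)
B = 97615 (B = -325 + 97940 = 97615)
T(255) - B = 3 - 1*97615 = 3 - 97615 = -97612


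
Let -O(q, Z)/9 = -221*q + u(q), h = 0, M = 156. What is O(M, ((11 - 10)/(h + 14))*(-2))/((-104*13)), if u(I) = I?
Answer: -2970/13 ≈ -228.46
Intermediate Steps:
O(q, Z) = 1980*q (O(q, Z) = -9*(-221*q + q) = -(-1980)*q = 1980*q)
O(M, ((11 - 10)/(h + 14))*(-2))/((-104*13)) = (1980*156)/((-104*13)) = 308880/(-1352) = 308880*(-1/1352) = -2970/13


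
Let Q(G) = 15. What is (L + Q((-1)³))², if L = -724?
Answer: 502681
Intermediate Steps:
(L + Q((-1)³))² = (-724 + 15)² = (-709)² = 502681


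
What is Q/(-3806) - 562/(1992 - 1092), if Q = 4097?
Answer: -728284/428175 ≈ -1.7009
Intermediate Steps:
Q/(-3806) - 562/(1992 - 1092) = 4097/(-3806) - 562/(1992 - 1092) = 4097*(-1/3806) - 562/900 = -4097/3806 - 562*1/900 = -4097/3806 - 281/450 = -728284/428175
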